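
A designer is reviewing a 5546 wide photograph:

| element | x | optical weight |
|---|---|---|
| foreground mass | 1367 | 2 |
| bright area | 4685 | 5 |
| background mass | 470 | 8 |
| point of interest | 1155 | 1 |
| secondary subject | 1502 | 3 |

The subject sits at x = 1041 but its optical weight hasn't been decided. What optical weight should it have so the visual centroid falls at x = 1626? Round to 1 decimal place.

w ≈ 8.0

Fixed elements: Σw = 2 + 5 + 8 + 1 + 3 = 19, Σw·x = 2·1367 + 5·4685 + 8·470 + 1·1155 + 3·1502 = 35580.
Balance at x = 1626 requires (35580 + w·1041) / (19 + w) = 1626.
Solving: w = (1626·19 − 35580) / (1041 − 1626) = -4686 / -585 ≈ 8.01.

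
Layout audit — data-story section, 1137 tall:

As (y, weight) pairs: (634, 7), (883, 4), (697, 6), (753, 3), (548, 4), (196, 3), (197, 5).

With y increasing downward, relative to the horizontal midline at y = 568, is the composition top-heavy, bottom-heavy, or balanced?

Weights sum to 7 + 4 + 6 + 3 + 4 + 3 + 5 = 32.
y: (7·634 + 4·883 + 6·697 + 3·753 + 4·548 + 3·196 + 5·197) / 32 = 18176 / 32 ≈ 568.00
The centroid 568.00 matches the midline at 568, so the layout is balanced.

balanced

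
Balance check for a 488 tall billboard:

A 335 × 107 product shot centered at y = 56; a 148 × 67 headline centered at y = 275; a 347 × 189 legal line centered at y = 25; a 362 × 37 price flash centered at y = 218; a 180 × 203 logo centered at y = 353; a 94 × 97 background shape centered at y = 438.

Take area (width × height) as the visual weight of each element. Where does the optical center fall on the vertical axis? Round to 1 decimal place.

y ≈ 153.7

Areas → weights: product shot 335·107 = 35845, headline 148·67 = 9916, legal line 347·189 = 65583, price flash 362·37 = 13394, logo 180·203 = 36540, background shape 94·97 = 9118; Σw = 170396.
y: (35845·56 + 9916·275 + 65583·25 + 13394·218 + 36540·353 + 9118·438) / 170396 = 26185991 / 170396 ≈ 153.68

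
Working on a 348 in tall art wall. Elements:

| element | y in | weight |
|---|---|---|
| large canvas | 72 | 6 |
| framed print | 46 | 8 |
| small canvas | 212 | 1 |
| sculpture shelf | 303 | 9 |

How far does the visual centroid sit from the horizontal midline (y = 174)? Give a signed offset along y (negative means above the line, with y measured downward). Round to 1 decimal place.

Total weight = 6 + 8 + 1 + 9 = 24.
y-moment: 6·72 + 8·46 + 1·212 + 9·303 = 3739; centroid 3739/24 ≈ 155.79.
Against y = 174, that's 155.79 − 174 = -18.21.

≈ -18.2 in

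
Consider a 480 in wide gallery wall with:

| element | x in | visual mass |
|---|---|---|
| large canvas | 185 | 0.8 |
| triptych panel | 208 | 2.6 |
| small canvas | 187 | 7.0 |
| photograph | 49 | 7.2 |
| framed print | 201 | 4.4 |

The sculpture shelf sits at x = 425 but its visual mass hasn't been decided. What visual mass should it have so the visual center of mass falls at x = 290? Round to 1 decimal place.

Known weights sum to 0.8 + 2.6 + 7.0 + 7.2 + 4.4 = 22.0; their moment is 0.8·185 + 2.6·208 + 7.0·187 + 7.2·49 + 4.4·201 = 3235.0.
Balance at x = 290 requires (3235.0 + w·425) / (22.0 + w) = 290.
Rearranging, w·(425 − 290) = 290·22.0 − 3235.0 = 3145.0, so w ≈ 3145.0/135 = 23.30.

w ≈ 23.3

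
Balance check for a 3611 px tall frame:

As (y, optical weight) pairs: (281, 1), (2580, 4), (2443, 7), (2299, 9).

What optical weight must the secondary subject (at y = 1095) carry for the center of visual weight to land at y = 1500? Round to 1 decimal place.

w ≈ 41.7

Fixed elements: Σw = 1 + 4 + 7 + 9 = 21, Σw·y = 1·281 + 4·2580 + 7·2443 + 9·2299 = 48393.
Set Σw·y/Σw = 1500: (48393 + 1095w) = 1500·(21 + w).
Solving: w = (1500·21 − 48393) / (1095 − 1500) = -16893 / -405 ≈ 41.71.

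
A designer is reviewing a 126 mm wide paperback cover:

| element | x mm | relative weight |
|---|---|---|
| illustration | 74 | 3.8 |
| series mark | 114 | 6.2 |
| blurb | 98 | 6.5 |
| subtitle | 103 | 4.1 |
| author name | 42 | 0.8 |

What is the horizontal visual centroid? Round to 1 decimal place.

Weights sum to 3.8 + 6.2 + 6.5 + 4.1 + 0.8 = 21.4.
x-moment: 3.8·74 + 6.2·114 + 6.5·98 + 4.1·103 + 0.8·42 = 2080.9; centroid 2080.9/21.4 ≈ 97.24.

x ≈ 97.2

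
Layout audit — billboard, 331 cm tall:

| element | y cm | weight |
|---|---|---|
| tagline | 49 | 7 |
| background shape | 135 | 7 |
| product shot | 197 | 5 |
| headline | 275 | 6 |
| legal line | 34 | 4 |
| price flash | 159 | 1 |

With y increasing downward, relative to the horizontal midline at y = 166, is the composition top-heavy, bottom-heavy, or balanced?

top-heavy

Σw = 7 + 7 + 5 + 6 + 4 + 1 = 30.
Σw·y = 4218; ȳ = 4218/30 ≈ 140.60.
Since 140.6 is above (smaller y than) 166, the composition reads top-heavy.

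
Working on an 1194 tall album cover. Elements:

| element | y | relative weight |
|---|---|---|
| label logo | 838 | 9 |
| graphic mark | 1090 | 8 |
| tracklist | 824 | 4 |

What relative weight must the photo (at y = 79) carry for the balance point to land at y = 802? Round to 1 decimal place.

w ≈ 3.8

Known weights sum to 9 + 8 + 4 = 21; their moment is 9·838 + 8·1090 + 4·824 = 19558.
For the centroid to hit 802: (19558 + w·79) / (21 + w) = 802.
Solving: w = (802·21 − 19558) / (79 − 802) = -2716 / -723 ≈ 3.76.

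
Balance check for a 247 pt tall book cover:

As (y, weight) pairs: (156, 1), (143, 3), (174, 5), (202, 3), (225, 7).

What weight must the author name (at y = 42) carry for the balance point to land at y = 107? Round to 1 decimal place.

Fixed elements: Σw = 1 + 3 + 5 + 3 + 7 = 19, Σw·y = 1·156 + 3·143 + 5·174 + 3·202 + 7·225 = 3636.
Balance at y = 107 requires (3636 + w·42) / (19 + w) = 107.
So w = (107·19 − 3636)/(42 − 107) = -1603/-65 ≈ 24.66.

w ≈ 24.7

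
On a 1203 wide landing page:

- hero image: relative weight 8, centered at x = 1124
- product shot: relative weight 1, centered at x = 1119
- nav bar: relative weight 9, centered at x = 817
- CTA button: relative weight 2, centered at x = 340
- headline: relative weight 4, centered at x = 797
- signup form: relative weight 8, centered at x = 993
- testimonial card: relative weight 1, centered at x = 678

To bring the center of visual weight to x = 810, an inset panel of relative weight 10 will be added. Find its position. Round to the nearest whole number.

x ≈ 488

New total weight: (8 + 1 + 9 + 2 + 4 + 8 + 1) + 10 = 43.
x: need Σw·x = 43·810 = 34830. Existing = 8·1124 + 1·1119 + 9·817 + 2·340 + 4·797 + 8·993 + 1·678 = 29954. Remainder 4876 / 10 ≈ 487.60.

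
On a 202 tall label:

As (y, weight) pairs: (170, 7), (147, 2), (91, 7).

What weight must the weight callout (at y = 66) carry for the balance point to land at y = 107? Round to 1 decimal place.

w ≈ 10.0

Existing Σw = 16 (7 + 2 + 7); existing moment 7·170 + 2·147 + 7·91 = 2121.
For the centroid to hit 107: (2121 + w·66) / (16 + w) = 107.
So w = (107·16 − 2121)/(66 − 107) = -409/-41 ≈ 9.98.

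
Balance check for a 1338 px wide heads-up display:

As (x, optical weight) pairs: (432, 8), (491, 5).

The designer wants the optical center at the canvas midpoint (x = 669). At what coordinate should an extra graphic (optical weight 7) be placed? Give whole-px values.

x ≈ 1067

With the extra graphic, Σw becomes 8 + 5 + 7 = 20.
x: need Σw·x = 20·669 = 13380. Existing = 8·432 + 5·491 = 5911. Remainder 7469 / 7 ≈ 1067.00.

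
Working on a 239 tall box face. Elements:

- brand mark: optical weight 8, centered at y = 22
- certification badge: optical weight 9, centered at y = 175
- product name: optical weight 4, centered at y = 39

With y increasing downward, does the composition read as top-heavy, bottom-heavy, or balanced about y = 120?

top-heavy

Total weight = 8 + 9 + 4 = 21.
y-moment: 8·22 + 9·175 + 4·39 = 1907; centroid 1907/21 ≈ 90.81.
Since 90.8 is above (smaller y than) 120, the composition reads top-heavy.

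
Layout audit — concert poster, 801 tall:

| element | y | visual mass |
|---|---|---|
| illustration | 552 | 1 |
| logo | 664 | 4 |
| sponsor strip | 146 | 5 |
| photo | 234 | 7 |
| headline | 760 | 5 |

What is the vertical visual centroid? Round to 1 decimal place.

y ≈ 426.2

Total weight = 1 + 4 + 5 + 7 + 5 = 22.
y: (1·552 + 4·664 + 5·146 + 7·234 + 5·760) / 22 = 9376 / 22 ≈ 426.18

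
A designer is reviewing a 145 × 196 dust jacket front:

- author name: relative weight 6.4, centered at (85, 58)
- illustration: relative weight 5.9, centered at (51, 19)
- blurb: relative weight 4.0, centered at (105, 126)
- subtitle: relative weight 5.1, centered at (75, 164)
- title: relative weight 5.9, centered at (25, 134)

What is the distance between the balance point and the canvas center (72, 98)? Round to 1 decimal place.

≈ 6.6

Σw = 6.4 + 5.9 + 4.0 + 5.1 + 5.9 = 27.3.
Σw·x = 6.4·85 + 5.9·51 + 4.0·105 + 5.1·75 + 5.9·25 = 1794.9, so x̄ = 1794.9/27.3 ≈ 65.75.
Σw·y = 6.4·58 + 5.9·19 + 4.0·126 + 5.1·164 + 5.9·134 = 2614.3, so ȳ = 2614.3/27.3 ≈ 95.76.
From (72, 98): dx = -6.25, dy = -2.24, so the distance is √(dx²+dy²) ≈ 6.64.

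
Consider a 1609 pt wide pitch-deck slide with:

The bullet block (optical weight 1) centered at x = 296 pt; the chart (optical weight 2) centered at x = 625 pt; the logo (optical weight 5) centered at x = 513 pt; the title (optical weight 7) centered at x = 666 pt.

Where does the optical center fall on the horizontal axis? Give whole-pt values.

Total weight = 1 + 2 + 5 + 7 = 15.
Σw·x = 1·296 + 2·625 + 5·513 + 7·666 = 8773, so x̄ = 8773/15 ≈ 584.87.

x ≈ 585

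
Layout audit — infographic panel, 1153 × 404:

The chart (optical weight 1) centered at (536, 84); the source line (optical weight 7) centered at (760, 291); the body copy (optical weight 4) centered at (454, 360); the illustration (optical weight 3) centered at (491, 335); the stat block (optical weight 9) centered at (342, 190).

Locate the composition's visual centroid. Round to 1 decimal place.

(509.3, 261.5)

Σw = 1 + 7 + 4 + 3 + 9 = 24.
x-moment: 1·536 + 7·760 + 4·454 + 3·491 + 9·342 = 12223; centroid 12223/24 ≈ 509.29.
y-moment: 1·84 + 7·291 + 4·360 + 3·335 + 9·190 = 6276; centroid 6276/24 ≈ 261.50.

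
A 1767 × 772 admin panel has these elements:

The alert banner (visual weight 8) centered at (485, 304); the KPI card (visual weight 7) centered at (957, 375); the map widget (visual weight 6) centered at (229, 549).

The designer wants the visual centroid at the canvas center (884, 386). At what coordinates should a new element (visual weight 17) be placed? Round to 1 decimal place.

After adding the new element, total weight = 8 + 7 + 6 + 17 = 38.
x: need Σw·x = 38·884 = 33592. Existing = 8·485 + 7·957 + 6·229 = 11953. Remainder 21639 / 17 ≈ 1272.88.
y: need Σw·y = 38·386 = 14668. Existing = 8·304 + 7·375 + 6·549 = 8351. Remainder 6317 / 17 ≈ 371.59.

(1272.9, 371.6)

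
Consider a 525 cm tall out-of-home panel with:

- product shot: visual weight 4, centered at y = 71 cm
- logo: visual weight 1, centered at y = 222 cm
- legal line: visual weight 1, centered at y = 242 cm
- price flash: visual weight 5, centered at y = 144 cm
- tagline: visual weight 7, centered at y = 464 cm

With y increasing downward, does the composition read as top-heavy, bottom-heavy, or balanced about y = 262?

balanced

Σw = 4 + 1 + 1 + 5 + 7 = 18.
Σw·y = 4·71 + 1·222 + 1·242 + 5·144 + 7·464 = 4716, so ȳ = 4716/18 ≈ 262.00.
262.00 = 262 exactly: balanced.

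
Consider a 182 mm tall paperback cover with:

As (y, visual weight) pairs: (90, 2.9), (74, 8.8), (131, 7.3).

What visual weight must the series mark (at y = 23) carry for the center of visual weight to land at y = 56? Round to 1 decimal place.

w ≈ 24.4

Known weights sum to 2.9 + 8.8 + 7.3 = 19.0; their moment is 2.9·90 + 8.8·74 + 7.3·131 = 1868.5.
Set Σw·y/Σw = 56: (1868.5 + 23w) = 56·(19.0 + w).
So w = (56·19.0 − 1868.5)/(23 − 56) = -804.5/-33 ≈ 24.38.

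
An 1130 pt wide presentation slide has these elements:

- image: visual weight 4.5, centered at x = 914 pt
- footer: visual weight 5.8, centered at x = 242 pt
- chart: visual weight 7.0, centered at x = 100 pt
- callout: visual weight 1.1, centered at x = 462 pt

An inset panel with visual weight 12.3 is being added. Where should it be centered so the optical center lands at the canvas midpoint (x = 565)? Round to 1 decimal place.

x ≈ 863.5

New total weight: (4.5 + 5.8 + 7.0 + 1.1) + 12.3 = 30.7.
x: need Σw·x = 30.7·565 = 17345.5. Existing = 4.5·914 + 5.8·242 + 7.0·100 + 1.1·462 = 6724.8. Remainder 10620.7 / 12.3 ≈ 863.47.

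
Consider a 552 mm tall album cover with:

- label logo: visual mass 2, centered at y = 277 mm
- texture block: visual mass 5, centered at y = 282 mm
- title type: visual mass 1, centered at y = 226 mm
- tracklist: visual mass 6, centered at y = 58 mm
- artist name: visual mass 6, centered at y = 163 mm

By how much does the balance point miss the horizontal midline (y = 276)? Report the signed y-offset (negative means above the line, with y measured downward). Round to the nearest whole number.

Σw = 2 + 5 + 1 + 6 + 6 = 20.
y-moment: 2·277 + 5·282 + 1·226 + 6·58 + 6·163 = 3516; centroid 3516/20 ≈ 175.80.
Difference: 175.80 − 276 ≈ -100.20.

≈ -100 mm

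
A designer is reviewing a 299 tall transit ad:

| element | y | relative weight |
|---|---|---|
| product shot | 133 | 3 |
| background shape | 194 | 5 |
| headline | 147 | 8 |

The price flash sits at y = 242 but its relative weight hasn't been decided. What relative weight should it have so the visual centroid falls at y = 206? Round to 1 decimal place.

Fixed elements: Σw = 3 + 5 + 8 = 16, Σw·y = 3·133 + 5·194 + 8·147 = 2545.
Set Σw·y/Σw = 206: (2545 + 242w) = 206·(16 + w).
So w = (206·16 − 2545)/(242 − 206) = 751/36 ≈ 20.86.

w ≈ 20.9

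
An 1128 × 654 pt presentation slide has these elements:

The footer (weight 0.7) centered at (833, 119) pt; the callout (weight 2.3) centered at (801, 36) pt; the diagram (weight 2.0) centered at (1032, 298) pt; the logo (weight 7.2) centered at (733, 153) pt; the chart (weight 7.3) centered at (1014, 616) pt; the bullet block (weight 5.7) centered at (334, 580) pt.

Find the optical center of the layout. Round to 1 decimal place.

(756.9, 383.6)

Σw = 0.7 + 2.3 + 2.0 + 7.2 + 7.3 + 5.7 = 25.2.
x-moment: 0.7·833 + 2.3·801 + 2.0·1032 + 7.2·733 + 7.3·1014 + 5.7·334 = 19073.0; centroid 19073.0/25.2 ≈ 756.87.
y-moment: 0.7·119 + 2.3·36 + 2.0·298 + 7.2·153 + 7.3·616 + 5.7·580 = 9666.5; centroid 9666.5/25.2 ≈ 383.59.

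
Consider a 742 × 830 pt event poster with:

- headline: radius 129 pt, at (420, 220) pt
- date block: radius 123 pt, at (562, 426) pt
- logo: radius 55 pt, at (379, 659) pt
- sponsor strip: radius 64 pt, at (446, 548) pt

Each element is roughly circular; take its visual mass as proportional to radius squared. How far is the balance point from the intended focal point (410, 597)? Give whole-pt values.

r² weights: headline 129² = 16641, date block 123² = 15129, logo 55² = 3025, sponsor strip 64² = 4096. Total = 38891.
x-moment: 16641·420 + 15129·562 + 3025·379 + 4096·446 = 18465009; centroid 18465009/38891 ≈ 474.79.
y-moment: 16641·220 + 15129·426 + 3025·659 + 4096·548 = 14344057; centroid 14344057/38891 ≈ 368.83.
Offset from (410, 597): Δx ≈ 64.79, Δy ≈ -228.17; distance = √(Δx² + Δy²) ≈ 237.19.

≈ 237 pt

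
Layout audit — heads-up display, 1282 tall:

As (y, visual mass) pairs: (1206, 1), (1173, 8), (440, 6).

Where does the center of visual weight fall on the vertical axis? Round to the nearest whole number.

y ≈ 882

Σw = 1 + 8 + 6 = 15.
y-moment: 1·1206 + 8·1173 + 6·440 = 13230; centroid 13230/15 ≈ 882.00.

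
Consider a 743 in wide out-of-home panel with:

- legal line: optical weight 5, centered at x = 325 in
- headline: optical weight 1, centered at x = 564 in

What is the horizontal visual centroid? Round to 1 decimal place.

x ≈ 364.8

Total weight = 5 + 1 = 6.
Σw·x = 5·325 + 1·564 = 2189, so x̄ = 2189/6 ≈ 364.83.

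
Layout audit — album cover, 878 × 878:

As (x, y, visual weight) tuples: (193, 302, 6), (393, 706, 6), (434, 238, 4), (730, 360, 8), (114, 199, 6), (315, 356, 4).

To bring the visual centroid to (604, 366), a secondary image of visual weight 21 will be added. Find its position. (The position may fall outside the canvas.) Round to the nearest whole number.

With the secondary image, Σw becomes 6 + 6 + 4 + 8 + 6 + 4 + 21 = 55.
x: need Σw·x = 55·604 = 33220. Existing = 6·193 + 6·393 + 4·434 + 8·730 + 6·114 + 4·315 = 13036. Remainder 20184 / 21 ≈ 961.14.
y: need Σw·y = 55·366 = 20130. Existing = 6·302 + 6·706 + 4·238 + 8·360 + 6·199 + 4·356 = 12498. Remainder 7632 / 21 ≈ 363.43.

(961, 363)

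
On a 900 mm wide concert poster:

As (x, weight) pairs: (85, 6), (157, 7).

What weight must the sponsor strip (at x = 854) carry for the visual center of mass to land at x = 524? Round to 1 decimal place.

Known weights sum to 6 + 7 = 13; their moment is 6·85 + 7·157 = 1609.
Set Σw·x/Σw = 524: (1609 + 854w) = 524·(13 + w).
So w = (524·13 − 1609)/(854 − 524) = 5203/330 ≈ 15.77.

w ≈ 15.8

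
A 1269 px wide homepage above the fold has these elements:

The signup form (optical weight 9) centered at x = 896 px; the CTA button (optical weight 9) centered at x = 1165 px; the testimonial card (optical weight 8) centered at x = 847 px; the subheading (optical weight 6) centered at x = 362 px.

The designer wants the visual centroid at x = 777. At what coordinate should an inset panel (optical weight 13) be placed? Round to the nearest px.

After adding the inset panel, total weight = 9 + 9 + 8 + 6 + 13 = 45.
x: need Σw·x = 45·777 = 34965. Existing = 9·896 + 9·1165 + 8·847 + 6·362 = 27497. Remainder 7468 / 13 ≈ 574.46.

x ≈ 574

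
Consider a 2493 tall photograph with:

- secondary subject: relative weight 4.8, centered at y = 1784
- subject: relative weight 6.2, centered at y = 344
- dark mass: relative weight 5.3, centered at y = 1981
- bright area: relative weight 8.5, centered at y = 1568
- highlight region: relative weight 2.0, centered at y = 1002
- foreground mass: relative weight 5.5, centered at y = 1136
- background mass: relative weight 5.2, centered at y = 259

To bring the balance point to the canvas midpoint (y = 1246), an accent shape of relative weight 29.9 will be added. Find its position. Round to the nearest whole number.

y ≈ 1333

New total weight: (4.8 + 6.2 + 5.3 + 8.5 + 2.0 + 5.5 + 5.2) + 29.9 = 67.4.
Along y: (44122.1 + 29.9·y) / 67.4 = 1246 (existing moment 4.8·1784 + 6.2·344 + 5.3·1981 + 8.5·1568 + 2.0·1002 + 5.5·1136 + 5.2·259 = 44122.1) ⇒ y = (83980.4 − 44122.1) / 29.9 ≈ 1333.05.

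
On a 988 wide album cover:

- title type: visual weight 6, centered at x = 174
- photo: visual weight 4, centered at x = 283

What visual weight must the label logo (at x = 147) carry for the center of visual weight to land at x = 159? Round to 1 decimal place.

w ≈ 48.8

Existing Σw = 10 (6 + 4); existing moment 6·174 + 4·283 = 2176.
Set Σw·x/Σw = 159: (2176 + 147w) = 159·(10 + w).
Solving: w = (159·10 − 2176) / (147 − 159) = -586 / -12 ≈ 48.83.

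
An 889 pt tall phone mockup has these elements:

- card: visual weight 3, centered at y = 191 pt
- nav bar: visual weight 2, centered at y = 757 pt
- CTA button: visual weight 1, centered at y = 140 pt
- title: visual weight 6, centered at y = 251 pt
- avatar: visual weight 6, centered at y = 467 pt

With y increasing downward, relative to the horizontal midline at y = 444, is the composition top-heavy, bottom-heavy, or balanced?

Weights sum to 3 + 2 + 1 + 6 + 6 = 18.
y-moment: 3·191 + 2·757 + 1·140 + 6·251 + 6·467 = 6535; centroid 6535/18 ≈ 363.06.
Since 363.1 is above (smaller y than) 444, the composition reads top-heavy.

top-heavy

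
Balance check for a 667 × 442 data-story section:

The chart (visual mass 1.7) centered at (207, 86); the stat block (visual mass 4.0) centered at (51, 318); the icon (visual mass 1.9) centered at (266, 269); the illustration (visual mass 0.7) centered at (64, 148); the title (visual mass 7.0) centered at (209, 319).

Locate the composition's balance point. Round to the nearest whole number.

(168, 279)

Σw = 1.7 + 4.0 + 1.9 + 0.7 + 7.0 = 15.3.
x: (1.7·207 + 4.0·51 + 1.9·266 + 0.7·64 + 7.0·209) / 15.3 = 2569.1 / 15.3 ≈ 167.92
y: (1.7·86 + 4.0·318 + 1.9·269 + 0.7·148 + 7.0·319) / 15.3 = 4265.9 / 15.3 ≈ 278.82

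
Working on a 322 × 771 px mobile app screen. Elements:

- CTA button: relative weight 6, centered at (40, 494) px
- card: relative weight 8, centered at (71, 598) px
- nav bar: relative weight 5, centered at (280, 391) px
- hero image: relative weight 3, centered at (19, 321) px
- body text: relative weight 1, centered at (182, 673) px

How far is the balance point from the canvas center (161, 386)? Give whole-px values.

Weights sum to 6 + 8 + 5 + 3 + 1 = 23.
x: (6·40 + 8·71 + 5·280 + 3·19 + 1·182) / 23 = 2447 / 23 ≈ 106.39
y: (6·494 + 8·598 + 5·391 + 3·321 + 1·673) / 23 = 11339 / 23 ≈ 493.00
From (161, 386): dx = -54.61, dy = 107.00, so the distance is √(dx²+dy²) ≈ 120.13.

≈ 120 px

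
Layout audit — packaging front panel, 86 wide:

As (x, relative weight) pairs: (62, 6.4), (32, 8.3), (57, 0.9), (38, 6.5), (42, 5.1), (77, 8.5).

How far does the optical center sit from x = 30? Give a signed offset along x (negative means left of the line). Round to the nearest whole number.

≈ 21

Total weight = 6.4 + 8.3 + 0.9 + 6.5 + 5.1 + 8.5 = 35.7.
x-moment: 6.4·62 + 8.3·32 + 0.9·57 + 6.5·38 + 5.1·42 + 8.5·77 = 1829.4; centroid 1829.4/35.7 ≈ 51.24.
Against x = 30, that's 51.24 − 30 = 21.24.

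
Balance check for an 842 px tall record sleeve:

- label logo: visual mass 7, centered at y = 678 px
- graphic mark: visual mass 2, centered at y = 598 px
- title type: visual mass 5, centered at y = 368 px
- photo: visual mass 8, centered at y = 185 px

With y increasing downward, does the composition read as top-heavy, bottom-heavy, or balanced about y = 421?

balanced

Σw = 7 + 2 + 5 + 8 = 22.
Σw·y = 7·678 + 2·598 + 5·368 + 8·185 = 9262, so ȳ = 9262/22 ≈ 421.00.
The centroid 421.00 matches the midline at 421, so the layout is balanced.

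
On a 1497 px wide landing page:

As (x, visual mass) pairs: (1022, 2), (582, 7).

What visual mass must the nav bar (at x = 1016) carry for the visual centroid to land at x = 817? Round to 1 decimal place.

Fixed elements: Σw = 2 + 7 = 9, Σw·x = 2·1022 + 7·582 = 6118.
For the centroid to hit 817: (6118 + w·1016) / (9 + w) = 817.
Rearranging, w·(1016 − 817) = 817·9 − 6118 = 1235, so w ≈ 1235/199 = 6.21.

w ≈ 6.2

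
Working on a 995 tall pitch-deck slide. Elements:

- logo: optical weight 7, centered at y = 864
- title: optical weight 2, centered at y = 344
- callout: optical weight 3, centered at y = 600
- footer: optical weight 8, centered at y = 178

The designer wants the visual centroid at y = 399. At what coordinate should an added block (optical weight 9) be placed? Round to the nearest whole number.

y ≈ 179

New total weight: (7 + 2 + 3 + 8) + 9 = 29.
Along y: (9960 + 9·y) / 29 = 399 (existing moment 7·864 + 2·344 + 3·600 + 8·178 = 9960) ⇒ y = (11571 − 9960) / 9 ≈ 179.00.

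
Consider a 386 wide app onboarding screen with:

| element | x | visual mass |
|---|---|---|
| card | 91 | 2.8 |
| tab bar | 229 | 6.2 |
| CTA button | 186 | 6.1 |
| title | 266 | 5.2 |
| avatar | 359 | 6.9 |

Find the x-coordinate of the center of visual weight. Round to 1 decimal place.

Weights sum to 2.8 + 6.2 + 6.1 + 5.2 + 6.9 = 27.2.
x-moment: 2.8·91 + 6.2·229 + 6.1·186 + 5.2·266 + 6.9·359 = 6669.5; centroid 6669.5/27.2 ≈ 245.20.

x ≈ 245.2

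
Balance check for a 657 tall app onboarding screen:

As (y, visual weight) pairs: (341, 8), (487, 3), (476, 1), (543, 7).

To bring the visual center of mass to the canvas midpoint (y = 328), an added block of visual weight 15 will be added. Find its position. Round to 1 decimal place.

After adding the added block, total weight = 8 + 3 + 1 + 7 + 15 = 34.
y: target moment 34×328 = 11152; current 8·341 + 3·487 + 1·476 + 7·543 = 8466; the added block supplies 2686, so y = 2686/15 ≈ 179.07.

y ≈ 179.1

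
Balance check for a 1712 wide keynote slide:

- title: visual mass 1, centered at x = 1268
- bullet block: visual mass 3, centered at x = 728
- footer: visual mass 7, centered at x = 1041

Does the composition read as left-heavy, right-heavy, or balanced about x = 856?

Weights sum to 1 + 3 + 7 = 11.
x-moment: 1·1268 + 3·728 + 7·1041 = 10739; centroid 10739/11 ≈ 976.27.
976.3 vs midline 856 → right-heavy.

right-heavy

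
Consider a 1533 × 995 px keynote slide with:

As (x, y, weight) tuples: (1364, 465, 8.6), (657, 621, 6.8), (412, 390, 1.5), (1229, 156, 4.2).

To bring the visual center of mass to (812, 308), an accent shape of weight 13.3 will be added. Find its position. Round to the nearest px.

After adding the accent shape, total weight = 8.6 + 6.8 + 1.5 + 4.2 + 13.3 = 34.4.
x: target moment 34.4×812 = 27932.8; current 8.6·1364 + 6.8·657 + 1.5·412 + 4.2·1229 = 21977.8; the accent shape supplies 5955.0, so x = 5955.0/13.3 ≈ 447.74.
y: target moment 34.4×308 = 10595.2; current 8.6·465 + 6.8·621 + 1.5·390 + 4.2·156 = 9462.0; the accent shape supplies 1133.2, so y = 1133.2/13.3 ≈ 85.20.

(448, 85)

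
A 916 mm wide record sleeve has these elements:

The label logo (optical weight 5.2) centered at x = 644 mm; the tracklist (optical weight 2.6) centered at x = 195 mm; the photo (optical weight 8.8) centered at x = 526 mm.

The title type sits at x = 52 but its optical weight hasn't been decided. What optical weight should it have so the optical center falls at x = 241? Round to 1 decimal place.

Known weights sum to 5.2 + 2.6 + 8.8 = 16.6; their moment is 5.2·644 + 2.6·195 + 8.8·526 = 8484.6.
Balance at x = 241 requires (8484.6 + w·52) / (16.6 + w) = 241.
Solving: w = (241·16.6 − 8484.6) / (52 − 241) = -4484.0 / -189 ≈ 23.72.

w ≈ 23.7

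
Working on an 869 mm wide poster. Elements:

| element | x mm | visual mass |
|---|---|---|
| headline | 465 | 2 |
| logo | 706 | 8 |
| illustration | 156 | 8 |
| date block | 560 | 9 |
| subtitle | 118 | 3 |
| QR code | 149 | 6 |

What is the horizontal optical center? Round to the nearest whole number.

x ≈ 392

Σw = 2 + 8 + 8 + 9 + 3 + 6 = 36.
x-moment: 2·465 + 8·706 + 8·156 + 9·560 + 3·118 + 6·149 = 14114; centroid 14114/36 ≈ 392.06.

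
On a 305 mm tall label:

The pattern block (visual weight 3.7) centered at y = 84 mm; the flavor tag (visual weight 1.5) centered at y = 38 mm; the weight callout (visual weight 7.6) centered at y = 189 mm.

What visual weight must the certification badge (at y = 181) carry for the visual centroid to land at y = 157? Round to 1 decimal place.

w ≈ 8.6

Fixed elements: Σw = 3.7 + 1.5 + 7.6 = 12.8, Σw·y = 3.7·84 + 1.5·38 + 7.6·189 = 1804.2.
Balance at y = 157 requires (1804.2 + w·181) / (12.8 + w) = 157.
Solving: w = (157·12.8 − 1804.2) / (181 − 157) = 205.4 / 24 ≈ 8.56.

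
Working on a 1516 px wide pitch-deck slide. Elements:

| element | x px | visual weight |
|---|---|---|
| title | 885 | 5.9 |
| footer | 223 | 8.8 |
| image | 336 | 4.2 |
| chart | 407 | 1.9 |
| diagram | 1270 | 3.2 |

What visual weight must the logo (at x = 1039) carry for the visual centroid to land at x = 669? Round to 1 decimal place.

w ≈ 7.1

Existing Σw = 24.0 (5.9 + 8.8 + 4.2 + 1.9 + 3.2); existing moment 5.9·885 + 8.8·223 + 4.2·336 + 1.9·407 + 3.2·1270 = 13432.4.
For the centroid to hit 669: (13432.4 + w·1039) / (24.0 + w) = 669.
Rearranging, w·(1039 − 669) = 669·24.0 − 13432.4 = 2623.6, so w ≈ 2623.6/370 = 7.09.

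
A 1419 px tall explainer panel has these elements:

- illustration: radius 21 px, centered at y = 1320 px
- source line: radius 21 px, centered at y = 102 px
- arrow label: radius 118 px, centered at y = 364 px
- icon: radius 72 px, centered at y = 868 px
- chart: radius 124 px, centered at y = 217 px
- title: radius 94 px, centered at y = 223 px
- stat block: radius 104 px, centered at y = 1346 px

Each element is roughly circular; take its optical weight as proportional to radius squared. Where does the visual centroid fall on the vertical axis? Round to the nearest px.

Weights ∝ r²: illustration 21² = 441, source line 21² = 441, arrow label 118² = 13924, icon 72² = 5184, chart 124² = 15376, title 94² = 8836, stat block 104² = 10816; Σw = 55018.
y: (441·1320 + 441·102 + 13924·364 + 5184·868 + 15376·217 + 8836·223 + 10816·1346) / 55018 = 30060506 / 55018 ≈ 546.38

y ≈ 546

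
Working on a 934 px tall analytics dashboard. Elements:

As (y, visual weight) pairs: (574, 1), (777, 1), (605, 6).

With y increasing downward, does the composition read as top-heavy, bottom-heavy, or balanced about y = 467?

bottom-heavy

Weights sum to 1 + 1 + 6 = 8.
Σw·y = 1·574 + 1·777 + 6·605 = 4981, so ȳ = 4981/8 ≈ 622.62.
622.6 vs midline 467 → bottom-heavy.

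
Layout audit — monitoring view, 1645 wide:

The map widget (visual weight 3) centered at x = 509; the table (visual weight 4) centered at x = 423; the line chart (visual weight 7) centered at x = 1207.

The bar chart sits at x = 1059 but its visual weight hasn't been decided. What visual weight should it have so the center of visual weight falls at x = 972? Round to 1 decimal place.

w ≈ 22.3

Existing Σw = 14 (3 + 4 + 7); existing moment 3·509 + 4·423 + 7·1207 = 11668.
Set Σw·x/Σw = 972: (11668 + 1059w) = 972·(14 + w).
Solving: w = (972·14 − 11668) / (1059 − 972) = 1940 / 87 ≈ 22.30.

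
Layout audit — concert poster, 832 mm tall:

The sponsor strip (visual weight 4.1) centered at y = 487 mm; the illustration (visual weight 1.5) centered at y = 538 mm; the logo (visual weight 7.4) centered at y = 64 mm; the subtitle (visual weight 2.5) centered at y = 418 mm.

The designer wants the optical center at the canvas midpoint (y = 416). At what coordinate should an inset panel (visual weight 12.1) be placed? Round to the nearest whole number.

With the inset panel, Σw becomes 4.1 + 1.5 + 7.4 + 2.5 + 12.1 = 27.6.
Along y: (4322.3 + 12.1·y) / 27.6 = 416 (existing moment 4.1·487 + 1.5·538 + 7.4·64 + 2.5·418 = 4322.3) ⇒ y = (11481.6 − 4322.3) / 12.1 ≈ 591.68.

y ≈ 592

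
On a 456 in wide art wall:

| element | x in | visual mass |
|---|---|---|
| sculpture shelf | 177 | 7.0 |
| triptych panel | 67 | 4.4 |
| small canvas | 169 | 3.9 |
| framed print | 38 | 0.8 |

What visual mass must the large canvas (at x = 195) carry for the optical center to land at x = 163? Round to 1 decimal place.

w ≈ 12.5

Existing Σw = 16.1 (7.0 + 4.4 + 3.9 + 0.8); existing moment 7.0·177 + 4.4·67 + 3.9·169 + 0.8·38 = 2223.3.
Set Σw·x/Σw = 163: (2223.3 + 195w) = 163·(16.1 + w).
Rearranging, w·(195 − 163) = 163·16.1 − 2223.3 = 401.0, so w ≈ 401.0/32 = 12.53.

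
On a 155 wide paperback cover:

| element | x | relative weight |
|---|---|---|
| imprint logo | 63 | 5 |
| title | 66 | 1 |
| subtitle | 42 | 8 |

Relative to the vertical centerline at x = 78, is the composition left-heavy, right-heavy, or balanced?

Weights sum to 5 + 1 + 8 = 14.
x: (5·63 + 1·66 + 8·42) / 14 = 717 / 14 ≈ 51.21
51.2 lies left of the midline 78, so the layout is left-heavy.

left-heavy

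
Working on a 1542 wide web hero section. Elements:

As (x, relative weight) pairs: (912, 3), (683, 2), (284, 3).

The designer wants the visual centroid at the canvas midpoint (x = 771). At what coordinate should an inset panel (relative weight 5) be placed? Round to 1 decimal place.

New total weight: (3 + 2 + 3) + 5 = 13.
x: target moment 13×771 = 10023; current 3·912 + 2·683 + 3·284 = 4954; the inset panel supplies 5069, so x = 5069/5 ≈ 1013.80.

x ≈ 1013.8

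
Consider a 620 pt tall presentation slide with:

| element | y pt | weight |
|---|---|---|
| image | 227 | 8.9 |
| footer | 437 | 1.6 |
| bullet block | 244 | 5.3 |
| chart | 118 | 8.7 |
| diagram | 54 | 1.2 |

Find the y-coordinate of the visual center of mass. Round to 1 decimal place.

y ≈ 198.6

Weights sum to 8.9 + 1.6 + 5.3 + 8.7 + 1.2 = 25.7.
y: (8.9·227 + 1.6·437 + 5.3·244 + 8.7·118 + 1.2·54) / 25.7 = 5104.1 / 25.7 ≈ 198.60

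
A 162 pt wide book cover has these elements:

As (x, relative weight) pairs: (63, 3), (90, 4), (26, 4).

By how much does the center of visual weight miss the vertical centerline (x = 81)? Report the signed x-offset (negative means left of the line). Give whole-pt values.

Weights sum to 3 + 4 + 4 = 11.
Σw·x = 3·63 + 4·90 + 4·26 = 653, so x̄ = 653/11 ≈ 59.36.
Difference: 59.36 − 81 ≈ -21.64.

≈ -22 pt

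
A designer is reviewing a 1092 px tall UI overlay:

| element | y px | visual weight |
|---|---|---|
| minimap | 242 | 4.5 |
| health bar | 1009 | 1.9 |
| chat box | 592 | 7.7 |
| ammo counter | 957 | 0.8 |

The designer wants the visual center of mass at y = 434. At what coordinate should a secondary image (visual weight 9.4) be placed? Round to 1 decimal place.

y ≈ 235.8

After adding the secondary image, total weight = 4.5 + 1.9 + 7.7 + 0.8 + 9.4 = 24.3.
y: need Σw·y = 24.3·434 = 10546.2. Existing = 4.5·242 + 1.9·1009 + 7.7·592 + 0.8·957 = 8330.1. Remainder 2216.1 / 9.4 ≈ 235.76.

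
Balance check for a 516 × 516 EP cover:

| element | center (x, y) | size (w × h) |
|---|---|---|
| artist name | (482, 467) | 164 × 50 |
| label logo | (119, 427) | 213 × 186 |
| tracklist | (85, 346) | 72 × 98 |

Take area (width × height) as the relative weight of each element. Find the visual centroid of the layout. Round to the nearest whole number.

Areas: artist name 164·50 = 8200, label logo 213·186 = 39618, tracklist 72·98 = 7056. Total weight = 54874.
x: (8200·482 + 39618·119 + 7056·85) / 54874 = 9266702 / 54874 ≈ 168.87
y: (8200·467 + 39618·427 + 7056·346) / 54874 = 23187662 / 54874 ≈ 422.56

(169, 423)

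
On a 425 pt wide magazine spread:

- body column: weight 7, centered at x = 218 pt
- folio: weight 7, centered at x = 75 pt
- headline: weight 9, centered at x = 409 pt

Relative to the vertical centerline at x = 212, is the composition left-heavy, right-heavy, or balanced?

Weights sum to 7 + 7 + 9 = 23.
x-moment: 7·218 + 7·75 + 9·409 = 5732; centroid 5732/23 ≈ 249.22.
Since 249.2 is right of 212, the composition reads right-heavy.

right-heavy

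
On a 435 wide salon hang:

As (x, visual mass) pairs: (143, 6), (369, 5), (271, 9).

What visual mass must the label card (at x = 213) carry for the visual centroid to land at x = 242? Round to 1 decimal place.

Fixed elements: Σw = 6 + 5 + 9 = 20, Σw·x = 6·143 + 5·369 + 9·271 = 5142.
For the centroid to hit 242: (5142 + w·213) / (20 + w) = 242.
So w = (242·20 − 5142)/(213 − 242) = -302/-29 ≈ 10.41.

w ≈ 10.4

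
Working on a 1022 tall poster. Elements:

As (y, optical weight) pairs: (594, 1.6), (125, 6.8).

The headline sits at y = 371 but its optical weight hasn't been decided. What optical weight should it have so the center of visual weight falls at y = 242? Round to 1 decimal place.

w ≈ 1.8

Known weights sum to 1.6 + 6.8 = 8.4; their moment is 1.6·594 + 6.8·125 = 1800.4.
For the centroid to hit 242: (1800.4 + w·371) / (8.4 + w) = 242.
So w = (242·8.4 − 1800.4)/(371 − 242) = 232.4/129 ≈ 1.80.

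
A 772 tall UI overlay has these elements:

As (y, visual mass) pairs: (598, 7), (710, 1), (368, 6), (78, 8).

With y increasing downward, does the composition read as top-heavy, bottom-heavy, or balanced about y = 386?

top-heavy

Σw = 7 + 1 + 6 + 8 = 22.
y: (7·598 + 1·710 + 6·368 + 8·78) / 22 = 7728 / 22 ≈ 351.27
351.3 lies above (smaller y than) the midline 386, so the layout is top-heavy.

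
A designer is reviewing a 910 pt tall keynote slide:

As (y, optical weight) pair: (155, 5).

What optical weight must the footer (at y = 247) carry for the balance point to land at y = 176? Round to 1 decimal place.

w ≈ 1.5

The single fixed element contributes weight 5, moment 5·155 = 775.
For the centroid to hit 176: (775 + w·247) / (5 + w) = 176.
So w = (176·5 − 775)/(247 − 176) = 105/71 ≈ 1.48.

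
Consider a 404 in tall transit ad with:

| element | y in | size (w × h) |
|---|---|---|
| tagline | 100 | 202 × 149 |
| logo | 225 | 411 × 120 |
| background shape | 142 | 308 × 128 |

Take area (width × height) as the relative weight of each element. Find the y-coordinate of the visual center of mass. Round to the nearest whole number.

y ≈ 166

Areas: tagline 202·149 = 30098, logo 411·120 = 49320, background shape 308·128 = 39424. Total weight = 118842.
y-moment: 30098·100 + 49320·225 + 39424·142 = 19705008; centroid 19705008/118842 ≈ 165.81.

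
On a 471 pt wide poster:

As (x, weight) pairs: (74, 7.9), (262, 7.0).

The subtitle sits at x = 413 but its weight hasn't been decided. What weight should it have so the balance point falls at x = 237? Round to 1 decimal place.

w ≈ 6.3

Known weights sum to 7.9 + 7.0 = 14.9; their moment is 7.9·74 + 7.0·262 = 2418.6.
Balance at x = 237 requires (2418.6 + w·413) / (14.9 + w) = 237.
Rearranging, w·(413 − 237) = 237·14.9 − 2418.6 = 1112.7, so w ≈ 1112.7/176 = 6.32.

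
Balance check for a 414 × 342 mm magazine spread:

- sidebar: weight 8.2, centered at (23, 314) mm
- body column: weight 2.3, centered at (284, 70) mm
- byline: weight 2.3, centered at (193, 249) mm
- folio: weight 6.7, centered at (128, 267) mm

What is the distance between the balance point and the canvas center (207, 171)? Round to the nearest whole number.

Total weight = 8.2 + 2.3 + 2.3 + 6.7 = 19.5.
Σw·x = 8.2·23 + 2.3·284 + 2.3·193 + 6.7·128 = 2143.3, so x̄ = 2143.3/19.5 ≈ 109.91.
Σw·y = 8.2·314 + 2.3·70 + 2.3·249 + 6.7·267 = 5097.4, so ȳ = 5097.4/19.5 ≈ 261.41.
From (207, 171): dx = -97.09, dy = 90.41, so the distance is √(dx²+dy²) ≈ 132.66.

≈ 133 mm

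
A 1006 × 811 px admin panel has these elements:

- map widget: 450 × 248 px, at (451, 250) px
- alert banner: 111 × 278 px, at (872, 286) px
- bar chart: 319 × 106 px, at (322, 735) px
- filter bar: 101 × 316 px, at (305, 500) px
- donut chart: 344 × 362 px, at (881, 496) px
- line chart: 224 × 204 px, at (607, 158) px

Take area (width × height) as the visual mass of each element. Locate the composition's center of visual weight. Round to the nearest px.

Areas → weights: map widget 450·248 = 111600, alert banner 111·278 = 30858, bar chart 319·106 = 33814, filter bar 101·316 = 31916, donut chart 344·362 = 124528, line chart 224·204 = 45696; Σw = 378412.
x-moment: 111600·451 + 30858·872 + 33814·322 + 31916·305 + 124528·881 + 45696·607 = 235308904; centroid 235308904/378412 ≈ 621.83.
y-moment: 111600·250 + 30858·286 + 33814·735 + 31916·500 + 124528·496 + 45696·158 = 146522534; centroid 146522534/378412 ≈ 387.20.

(622, 387)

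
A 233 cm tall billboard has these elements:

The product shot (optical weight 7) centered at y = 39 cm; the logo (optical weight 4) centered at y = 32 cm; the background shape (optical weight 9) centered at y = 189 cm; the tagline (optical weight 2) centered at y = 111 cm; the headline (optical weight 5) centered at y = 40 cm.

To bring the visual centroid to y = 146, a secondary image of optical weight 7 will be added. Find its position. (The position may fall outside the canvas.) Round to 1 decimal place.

y ≈ 348.6

After adding the secondary image, total weight = 7 + 4 + 9 + 2 + 5 + 7 = 34.
Along y: (2524 + 7·y) / 34 = 146 (existing moment 7·39 + 4·32 + 9·189 + 2·111 + 5·40 = 2524) ⇒ y = (4964 − 2524) / 7 ≈ 348.57.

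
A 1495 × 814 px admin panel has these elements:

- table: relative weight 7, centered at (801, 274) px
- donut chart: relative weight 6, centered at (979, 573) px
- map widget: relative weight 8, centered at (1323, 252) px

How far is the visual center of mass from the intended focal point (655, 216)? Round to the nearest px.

Σw = 7 + 6 + 8 = 21.
Σw·x = 7·801 + 6·979 + 8·1323 = 22065, so x̄ = 22065/21 ≈ 1050.71.
Σw·y = 7·274 + 6·573 + 8·252 = 7372, so ȳ = 7372/21 ≈ 351.05.
From (655, 216): dx = 395.71, dy = 135.05, so the distance is √(dx²+dy²) ≈ 418.12.

≈ 418 px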